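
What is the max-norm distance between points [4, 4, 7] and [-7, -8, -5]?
12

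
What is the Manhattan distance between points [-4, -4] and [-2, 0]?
6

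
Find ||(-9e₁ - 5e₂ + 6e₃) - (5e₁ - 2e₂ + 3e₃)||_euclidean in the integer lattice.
14.6287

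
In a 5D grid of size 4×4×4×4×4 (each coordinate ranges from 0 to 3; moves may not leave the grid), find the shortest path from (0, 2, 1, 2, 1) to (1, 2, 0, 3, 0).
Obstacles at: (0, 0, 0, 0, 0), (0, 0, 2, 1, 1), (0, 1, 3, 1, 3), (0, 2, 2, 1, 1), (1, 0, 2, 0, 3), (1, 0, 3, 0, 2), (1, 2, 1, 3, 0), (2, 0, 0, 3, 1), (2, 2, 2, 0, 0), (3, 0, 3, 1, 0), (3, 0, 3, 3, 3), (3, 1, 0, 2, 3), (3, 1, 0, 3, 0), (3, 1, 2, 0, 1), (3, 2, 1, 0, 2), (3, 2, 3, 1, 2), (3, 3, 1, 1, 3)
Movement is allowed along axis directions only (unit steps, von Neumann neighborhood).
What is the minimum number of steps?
4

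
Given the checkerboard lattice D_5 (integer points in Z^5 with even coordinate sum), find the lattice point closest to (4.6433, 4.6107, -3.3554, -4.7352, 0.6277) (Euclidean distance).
(5, 4, -3, -5, 1)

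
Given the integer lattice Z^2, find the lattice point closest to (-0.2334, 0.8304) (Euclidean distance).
(0, 1)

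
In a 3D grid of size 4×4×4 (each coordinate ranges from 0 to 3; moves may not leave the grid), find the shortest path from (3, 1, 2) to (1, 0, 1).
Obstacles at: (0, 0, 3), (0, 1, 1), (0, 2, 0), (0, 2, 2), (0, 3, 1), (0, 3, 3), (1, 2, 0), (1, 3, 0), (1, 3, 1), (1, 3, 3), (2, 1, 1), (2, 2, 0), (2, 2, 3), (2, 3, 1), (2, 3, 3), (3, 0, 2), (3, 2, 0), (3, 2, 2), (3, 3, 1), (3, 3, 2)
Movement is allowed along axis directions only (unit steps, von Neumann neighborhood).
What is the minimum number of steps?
4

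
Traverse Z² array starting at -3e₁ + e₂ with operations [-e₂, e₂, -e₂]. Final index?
(-3, 0)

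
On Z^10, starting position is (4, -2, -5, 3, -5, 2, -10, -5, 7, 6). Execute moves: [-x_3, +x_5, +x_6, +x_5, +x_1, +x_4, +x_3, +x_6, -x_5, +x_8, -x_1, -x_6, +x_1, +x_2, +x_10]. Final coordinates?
(5, -1, -5, 4, -4, 3, -10, -4, 7, 7)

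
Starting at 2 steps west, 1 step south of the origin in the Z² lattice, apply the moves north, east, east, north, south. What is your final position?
(0, 0)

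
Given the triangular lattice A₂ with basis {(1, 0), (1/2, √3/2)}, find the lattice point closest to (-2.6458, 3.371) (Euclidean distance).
(-3, 3.464)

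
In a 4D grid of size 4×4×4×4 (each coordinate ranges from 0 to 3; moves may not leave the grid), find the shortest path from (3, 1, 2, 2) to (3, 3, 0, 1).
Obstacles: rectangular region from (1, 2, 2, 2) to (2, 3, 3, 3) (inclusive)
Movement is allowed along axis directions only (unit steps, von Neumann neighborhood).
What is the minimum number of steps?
5
(one shortest path: (3, 1, 2, 2) → (3, 2, 2, 2) → (3, 3, 2, 2) → (3, 3, 1, 2) → (3, 3, 0, 2) → (3, 3, 0, 1))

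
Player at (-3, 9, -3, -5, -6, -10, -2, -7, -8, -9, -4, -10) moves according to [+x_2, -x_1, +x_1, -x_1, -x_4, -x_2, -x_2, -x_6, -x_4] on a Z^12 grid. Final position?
(-4, 8, -3, -7, -6, -11, -2, -7, -8, -9, -4, -10)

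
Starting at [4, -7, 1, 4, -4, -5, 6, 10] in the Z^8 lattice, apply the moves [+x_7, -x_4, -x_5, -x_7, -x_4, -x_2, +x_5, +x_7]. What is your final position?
(4, -8, 1, 2, -4, -5, 7, 10)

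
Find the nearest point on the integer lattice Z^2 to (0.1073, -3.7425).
(0, -4)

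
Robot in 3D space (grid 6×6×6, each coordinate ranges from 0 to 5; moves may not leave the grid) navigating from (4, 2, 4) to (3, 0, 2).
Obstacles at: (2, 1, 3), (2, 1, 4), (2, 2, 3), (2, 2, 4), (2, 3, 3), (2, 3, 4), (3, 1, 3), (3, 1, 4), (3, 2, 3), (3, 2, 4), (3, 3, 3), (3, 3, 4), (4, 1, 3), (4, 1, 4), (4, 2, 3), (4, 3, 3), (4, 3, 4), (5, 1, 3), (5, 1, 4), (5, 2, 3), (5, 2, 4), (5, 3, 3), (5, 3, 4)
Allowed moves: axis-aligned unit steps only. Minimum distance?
7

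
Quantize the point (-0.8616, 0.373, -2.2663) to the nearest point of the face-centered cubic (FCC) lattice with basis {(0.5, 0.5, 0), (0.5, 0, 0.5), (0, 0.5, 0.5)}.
(-1, 0.5, -2.5)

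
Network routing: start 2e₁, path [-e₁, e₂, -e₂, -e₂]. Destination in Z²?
(1, -1)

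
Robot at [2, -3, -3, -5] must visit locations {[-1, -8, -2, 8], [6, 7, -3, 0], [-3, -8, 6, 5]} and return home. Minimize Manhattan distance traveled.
92
(one optimal route: (2, -3, -3, -5) → (-1, -8, -2, 8) → (-3, -8, 6, 5) → (6, 7, -3, 0) → (2, -3, -3, -5))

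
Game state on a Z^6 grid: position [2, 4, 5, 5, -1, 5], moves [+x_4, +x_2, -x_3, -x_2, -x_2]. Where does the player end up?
(2, 3, 4, 6, -1, 5)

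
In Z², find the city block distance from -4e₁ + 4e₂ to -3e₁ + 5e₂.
2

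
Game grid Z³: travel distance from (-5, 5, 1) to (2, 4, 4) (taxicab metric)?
11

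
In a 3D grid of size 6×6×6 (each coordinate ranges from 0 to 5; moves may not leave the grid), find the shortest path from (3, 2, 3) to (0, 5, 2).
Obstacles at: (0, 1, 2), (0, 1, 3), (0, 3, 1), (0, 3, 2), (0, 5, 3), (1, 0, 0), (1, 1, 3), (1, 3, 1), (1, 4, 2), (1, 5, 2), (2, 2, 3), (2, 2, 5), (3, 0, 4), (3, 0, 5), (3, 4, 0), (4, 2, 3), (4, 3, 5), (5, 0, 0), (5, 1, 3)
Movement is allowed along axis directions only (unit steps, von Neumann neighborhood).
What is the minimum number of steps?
7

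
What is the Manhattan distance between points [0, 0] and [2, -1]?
3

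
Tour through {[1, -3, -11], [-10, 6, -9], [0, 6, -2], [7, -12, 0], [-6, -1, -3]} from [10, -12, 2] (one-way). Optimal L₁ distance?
79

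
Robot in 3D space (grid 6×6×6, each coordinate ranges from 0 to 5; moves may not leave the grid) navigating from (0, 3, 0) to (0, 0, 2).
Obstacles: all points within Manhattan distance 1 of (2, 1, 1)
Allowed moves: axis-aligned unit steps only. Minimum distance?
5
(one shortest path: (0, 3, 0) → (0, 2, 0) → (0, 1, 0) → (0, 0, 0) → (0, 0, 1) → (0, 0, 2))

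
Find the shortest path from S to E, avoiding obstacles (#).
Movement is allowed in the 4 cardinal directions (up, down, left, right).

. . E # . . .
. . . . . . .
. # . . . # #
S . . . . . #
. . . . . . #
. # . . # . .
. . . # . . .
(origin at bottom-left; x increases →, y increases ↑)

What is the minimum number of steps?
5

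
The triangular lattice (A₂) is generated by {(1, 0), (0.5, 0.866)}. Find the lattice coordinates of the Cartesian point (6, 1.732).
5b₁ + 2b₂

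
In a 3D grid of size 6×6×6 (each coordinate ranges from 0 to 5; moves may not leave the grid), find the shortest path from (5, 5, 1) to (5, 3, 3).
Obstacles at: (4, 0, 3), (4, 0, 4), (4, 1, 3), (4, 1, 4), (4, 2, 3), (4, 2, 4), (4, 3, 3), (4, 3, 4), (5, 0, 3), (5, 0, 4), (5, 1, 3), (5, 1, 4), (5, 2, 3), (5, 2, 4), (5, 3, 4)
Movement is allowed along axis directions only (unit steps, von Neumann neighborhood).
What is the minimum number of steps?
4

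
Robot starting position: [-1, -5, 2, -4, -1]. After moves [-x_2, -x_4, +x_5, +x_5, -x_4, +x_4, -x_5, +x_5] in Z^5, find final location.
(-1, -6, 2, -5, 1)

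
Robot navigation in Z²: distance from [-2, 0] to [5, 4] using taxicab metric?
11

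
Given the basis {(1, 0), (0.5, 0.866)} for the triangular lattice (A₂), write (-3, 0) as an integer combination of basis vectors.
-3b₁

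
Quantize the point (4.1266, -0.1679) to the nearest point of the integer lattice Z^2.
(4, 0)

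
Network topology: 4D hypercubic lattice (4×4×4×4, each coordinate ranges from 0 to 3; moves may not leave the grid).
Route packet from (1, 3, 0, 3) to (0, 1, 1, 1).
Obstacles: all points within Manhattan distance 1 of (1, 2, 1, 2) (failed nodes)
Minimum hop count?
6
(one shortest path: (1, 3, 0, 3) → (0, 3, 0, 3) → (0, 2, 0, 3) → (0, 1, 0, 3) → (0, 1, 1, 3) → (0, 1, 1, 2) → (0, 1, 1, 1))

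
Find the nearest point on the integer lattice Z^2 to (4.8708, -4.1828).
(5, -4)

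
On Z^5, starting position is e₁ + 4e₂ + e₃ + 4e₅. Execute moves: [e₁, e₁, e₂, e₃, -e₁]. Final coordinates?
(2, 5, 2, 0, 4)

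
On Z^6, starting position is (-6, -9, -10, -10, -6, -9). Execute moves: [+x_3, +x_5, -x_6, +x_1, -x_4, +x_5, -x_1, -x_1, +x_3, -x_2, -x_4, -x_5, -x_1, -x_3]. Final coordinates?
(-8, -10, -9, -12, -5, -10)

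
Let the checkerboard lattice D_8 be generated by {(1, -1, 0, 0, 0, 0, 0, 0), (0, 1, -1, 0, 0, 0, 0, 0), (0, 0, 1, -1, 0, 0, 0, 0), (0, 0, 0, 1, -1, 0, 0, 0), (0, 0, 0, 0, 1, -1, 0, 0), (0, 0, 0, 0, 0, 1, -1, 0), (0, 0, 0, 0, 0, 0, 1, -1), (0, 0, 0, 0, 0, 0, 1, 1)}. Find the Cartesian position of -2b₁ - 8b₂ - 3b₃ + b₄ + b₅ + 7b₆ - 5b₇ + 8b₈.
(-2, -6, 5, 4, 0, 6, -4, 13)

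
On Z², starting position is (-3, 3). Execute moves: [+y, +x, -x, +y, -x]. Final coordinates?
(-4, 5)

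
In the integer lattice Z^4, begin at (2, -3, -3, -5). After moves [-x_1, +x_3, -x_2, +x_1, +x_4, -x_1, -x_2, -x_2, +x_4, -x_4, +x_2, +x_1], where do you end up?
(2, -5, -2, -4)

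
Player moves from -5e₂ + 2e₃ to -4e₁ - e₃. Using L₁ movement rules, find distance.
12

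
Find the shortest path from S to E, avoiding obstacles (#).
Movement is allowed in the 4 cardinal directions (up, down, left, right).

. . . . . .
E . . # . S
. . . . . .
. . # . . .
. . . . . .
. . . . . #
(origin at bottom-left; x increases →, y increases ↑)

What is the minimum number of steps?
7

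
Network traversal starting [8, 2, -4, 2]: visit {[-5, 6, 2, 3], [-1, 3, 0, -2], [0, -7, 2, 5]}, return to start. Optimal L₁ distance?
78
(one optimal route: (8, 2, -4, 2) → (-1, 3, 0, -2) → (-5, 6, 2, 3) → (0, -7, 2, 5) → (8, 2, -4, 2))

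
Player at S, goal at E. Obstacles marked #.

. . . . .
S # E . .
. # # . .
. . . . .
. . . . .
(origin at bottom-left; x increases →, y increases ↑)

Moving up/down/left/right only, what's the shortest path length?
4
(one shortest path: (0, 3) → (0, 4) → (1, 4) → (2, 4) → (2, 3))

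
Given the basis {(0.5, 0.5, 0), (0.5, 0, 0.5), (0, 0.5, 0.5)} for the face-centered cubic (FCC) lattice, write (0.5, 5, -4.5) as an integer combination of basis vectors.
10b₁ - 9b₂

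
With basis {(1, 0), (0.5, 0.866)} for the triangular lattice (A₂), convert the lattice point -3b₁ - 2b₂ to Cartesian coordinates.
(-4, -1.732)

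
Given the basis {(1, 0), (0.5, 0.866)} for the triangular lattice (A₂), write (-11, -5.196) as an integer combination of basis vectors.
-8b₁ - 6b₂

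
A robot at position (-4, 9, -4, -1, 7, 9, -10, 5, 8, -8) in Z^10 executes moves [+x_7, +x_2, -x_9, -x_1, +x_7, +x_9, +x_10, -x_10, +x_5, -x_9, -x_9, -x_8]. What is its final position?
(-5, 10, -4, -1, 8, 9, -8, 4, 6, -8)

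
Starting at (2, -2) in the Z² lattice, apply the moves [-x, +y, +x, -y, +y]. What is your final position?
(2, -1)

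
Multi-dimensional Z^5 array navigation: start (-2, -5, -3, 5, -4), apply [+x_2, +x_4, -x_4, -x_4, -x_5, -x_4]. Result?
(-2, -4, -3, 3, -5)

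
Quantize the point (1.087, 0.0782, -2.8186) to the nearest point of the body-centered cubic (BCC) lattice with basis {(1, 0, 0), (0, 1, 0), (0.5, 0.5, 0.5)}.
(1, 0, -3)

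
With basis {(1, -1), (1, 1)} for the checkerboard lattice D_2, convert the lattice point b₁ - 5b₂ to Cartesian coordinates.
(-4, -6)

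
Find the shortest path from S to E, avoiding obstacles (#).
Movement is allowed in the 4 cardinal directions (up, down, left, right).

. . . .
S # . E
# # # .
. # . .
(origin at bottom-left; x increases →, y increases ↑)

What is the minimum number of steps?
5
(one shortest path: (0, 2) → (0, 3) → (1, 3) → (2, 3) → (3, 3) → (3, 2))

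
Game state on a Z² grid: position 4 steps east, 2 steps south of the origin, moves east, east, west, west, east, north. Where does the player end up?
(5, -1)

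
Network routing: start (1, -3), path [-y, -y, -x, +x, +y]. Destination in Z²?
(1, -4)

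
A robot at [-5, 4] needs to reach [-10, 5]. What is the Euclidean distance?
5.09902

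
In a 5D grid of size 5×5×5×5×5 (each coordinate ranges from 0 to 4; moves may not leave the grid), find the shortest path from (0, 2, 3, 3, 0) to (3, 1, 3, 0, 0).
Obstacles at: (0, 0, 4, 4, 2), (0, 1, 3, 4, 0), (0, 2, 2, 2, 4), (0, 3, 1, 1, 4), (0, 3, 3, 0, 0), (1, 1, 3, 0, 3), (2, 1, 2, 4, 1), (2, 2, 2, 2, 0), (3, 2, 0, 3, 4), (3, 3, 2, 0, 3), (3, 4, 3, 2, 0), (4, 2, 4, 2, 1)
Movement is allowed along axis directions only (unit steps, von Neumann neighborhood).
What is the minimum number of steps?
7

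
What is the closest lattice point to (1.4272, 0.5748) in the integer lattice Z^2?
(1, 1)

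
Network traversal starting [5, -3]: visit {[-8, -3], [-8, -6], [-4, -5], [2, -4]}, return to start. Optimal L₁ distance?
32
(one optimal route: (5, -3) → (-8, -3) → (-8, -6) → (-4, -5) → (2, -4) → (5, -3))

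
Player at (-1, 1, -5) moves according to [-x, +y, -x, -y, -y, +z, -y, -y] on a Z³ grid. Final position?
(-3, -2, -4)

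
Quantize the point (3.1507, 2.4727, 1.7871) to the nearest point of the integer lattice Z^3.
(3, 2, 2)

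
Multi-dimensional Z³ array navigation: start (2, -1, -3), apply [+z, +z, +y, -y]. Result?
(2, -1, -1)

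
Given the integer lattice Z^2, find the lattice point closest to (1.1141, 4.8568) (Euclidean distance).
(1, 5)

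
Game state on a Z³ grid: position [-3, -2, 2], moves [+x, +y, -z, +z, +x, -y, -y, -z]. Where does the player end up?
(-1, -3, 1)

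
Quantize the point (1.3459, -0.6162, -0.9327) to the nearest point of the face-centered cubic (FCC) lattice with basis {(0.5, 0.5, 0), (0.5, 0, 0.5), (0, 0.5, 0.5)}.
(1.5, -0.5, -1)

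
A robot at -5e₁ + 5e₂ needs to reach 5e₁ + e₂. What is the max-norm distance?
10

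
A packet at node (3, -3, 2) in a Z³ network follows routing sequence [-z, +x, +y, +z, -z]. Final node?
(4, -2, 1)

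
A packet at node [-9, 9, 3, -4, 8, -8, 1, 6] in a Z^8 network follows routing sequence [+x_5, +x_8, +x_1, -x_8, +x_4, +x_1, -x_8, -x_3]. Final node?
(-7, 9, 2, -3, 9, -8, 1, 5)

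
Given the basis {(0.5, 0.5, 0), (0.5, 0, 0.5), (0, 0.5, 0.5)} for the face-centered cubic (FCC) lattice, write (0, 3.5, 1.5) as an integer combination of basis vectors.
2b₁ - 2b₂ + 5b₃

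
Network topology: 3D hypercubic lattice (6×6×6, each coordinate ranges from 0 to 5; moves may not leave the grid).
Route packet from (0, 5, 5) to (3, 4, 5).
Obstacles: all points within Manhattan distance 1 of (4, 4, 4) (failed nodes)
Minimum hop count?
4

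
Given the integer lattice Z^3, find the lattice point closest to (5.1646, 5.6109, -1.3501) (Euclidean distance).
(5, 6, -1)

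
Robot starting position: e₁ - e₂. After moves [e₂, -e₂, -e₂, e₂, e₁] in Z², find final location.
(2, -1)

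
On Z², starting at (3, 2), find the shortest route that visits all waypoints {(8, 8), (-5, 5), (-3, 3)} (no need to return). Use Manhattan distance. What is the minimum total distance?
27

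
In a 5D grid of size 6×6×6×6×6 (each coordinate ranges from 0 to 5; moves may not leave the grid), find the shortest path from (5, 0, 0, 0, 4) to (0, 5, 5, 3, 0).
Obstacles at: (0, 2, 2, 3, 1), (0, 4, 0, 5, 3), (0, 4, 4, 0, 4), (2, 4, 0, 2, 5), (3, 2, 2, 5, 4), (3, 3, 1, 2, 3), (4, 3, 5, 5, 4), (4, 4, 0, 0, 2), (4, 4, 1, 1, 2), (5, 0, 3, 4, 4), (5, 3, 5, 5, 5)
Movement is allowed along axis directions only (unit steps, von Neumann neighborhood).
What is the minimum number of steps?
22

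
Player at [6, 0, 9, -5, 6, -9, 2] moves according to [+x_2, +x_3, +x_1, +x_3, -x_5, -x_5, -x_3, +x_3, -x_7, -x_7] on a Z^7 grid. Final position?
(7, 1, 11, -5, 4, -9, 0)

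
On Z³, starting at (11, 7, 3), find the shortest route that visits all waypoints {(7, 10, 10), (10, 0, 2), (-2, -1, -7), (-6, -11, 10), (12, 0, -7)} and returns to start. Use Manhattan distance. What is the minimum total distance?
114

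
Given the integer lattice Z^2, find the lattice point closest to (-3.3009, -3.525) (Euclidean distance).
(-3, -4)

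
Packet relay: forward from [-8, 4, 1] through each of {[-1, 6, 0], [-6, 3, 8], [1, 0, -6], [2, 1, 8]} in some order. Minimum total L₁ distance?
50
(one optimal route: (-8, 4, 1) → (-1, 6, 0) → (1, 0, -6) → (2, 1, 8) → (-6, 3, 8))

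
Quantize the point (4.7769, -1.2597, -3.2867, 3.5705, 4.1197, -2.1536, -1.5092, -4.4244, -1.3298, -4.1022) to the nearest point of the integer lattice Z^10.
(5, -1, -3, 4, 4, -2, -2, -4, -1, -4)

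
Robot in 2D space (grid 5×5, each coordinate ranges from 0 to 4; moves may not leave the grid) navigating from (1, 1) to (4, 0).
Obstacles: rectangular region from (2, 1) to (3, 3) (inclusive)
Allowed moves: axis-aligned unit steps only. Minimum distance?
4
(one shortest path: (1, 1) → (1, 0) → (2, 0) → (3, 0) → (4, 0))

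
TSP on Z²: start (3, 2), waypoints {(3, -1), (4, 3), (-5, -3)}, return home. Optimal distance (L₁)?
30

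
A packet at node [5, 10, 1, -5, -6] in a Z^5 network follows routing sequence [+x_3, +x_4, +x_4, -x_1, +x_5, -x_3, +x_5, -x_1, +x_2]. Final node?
(3, 11, 1, -3, -4)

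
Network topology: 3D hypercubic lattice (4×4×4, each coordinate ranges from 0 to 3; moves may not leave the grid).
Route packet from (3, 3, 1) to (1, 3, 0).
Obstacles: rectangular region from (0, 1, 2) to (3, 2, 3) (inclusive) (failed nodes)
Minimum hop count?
3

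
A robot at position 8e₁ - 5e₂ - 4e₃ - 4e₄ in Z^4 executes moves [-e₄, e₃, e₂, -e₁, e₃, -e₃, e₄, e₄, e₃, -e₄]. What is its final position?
(7, -4, -2, -4)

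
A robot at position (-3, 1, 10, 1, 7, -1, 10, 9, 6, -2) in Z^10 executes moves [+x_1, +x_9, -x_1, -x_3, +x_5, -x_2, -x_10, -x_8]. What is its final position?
(-3, 0, 9, 1, 8, -1, 10, 8, 7, -3)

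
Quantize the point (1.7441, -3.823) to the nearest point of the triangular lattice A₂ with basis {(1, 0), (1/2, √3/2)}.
(2, -3.464)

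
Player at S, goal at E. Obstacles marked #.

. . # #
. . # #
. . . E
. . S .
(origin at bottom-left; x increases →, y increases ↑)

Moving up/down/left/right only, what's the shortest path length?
2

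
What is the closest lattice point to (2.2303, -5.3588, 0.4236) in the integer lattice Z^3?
(2, -5, 0)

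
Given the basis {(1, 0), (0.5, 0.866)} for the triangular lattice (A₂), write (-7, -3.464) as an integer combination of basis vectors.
-5b₁ - 4b₂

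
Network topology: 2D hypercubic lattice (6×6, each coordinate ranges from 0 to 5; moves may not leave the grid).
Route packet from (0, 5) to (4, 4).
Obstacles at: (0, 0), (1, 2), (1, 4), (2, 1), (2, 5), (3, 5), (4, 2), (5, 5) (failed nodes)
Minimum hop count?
7
(one shortest path: (0, 5) → (0, 4) → (0, 3) → (1, 3) → (2, 3) → (3, 3) → (4, 3) → (4, 4))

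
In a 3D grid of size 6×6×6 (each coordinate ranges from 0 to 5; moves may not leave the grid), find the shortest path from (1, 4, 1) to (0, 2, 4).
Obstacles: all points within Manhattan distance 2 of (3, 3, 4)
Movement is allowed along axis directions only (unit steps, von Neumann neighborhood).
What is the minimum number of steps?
6
(one shortest path: (1, 4, 1) → (0, 4, 1) → (0, 3, 1) → (0, 2, 1) → (0, 2, 2) → (0, 2, 3) → (0, 2, 4))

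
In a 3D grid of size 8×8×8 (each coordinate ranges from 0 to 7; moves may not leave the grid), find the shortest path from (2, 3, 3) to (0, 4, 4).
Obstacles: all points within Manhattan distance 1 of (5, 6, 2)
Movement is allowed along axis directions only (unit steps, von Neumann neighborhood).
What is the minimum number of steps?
4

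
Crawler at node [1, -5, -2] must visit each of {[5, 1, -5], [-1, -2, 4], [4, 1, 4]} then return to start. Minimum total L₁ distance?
42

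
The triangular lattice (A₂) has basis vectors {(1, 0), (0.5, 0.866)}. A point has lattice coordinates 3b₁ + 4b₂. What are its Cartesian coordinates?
(5, 3.464)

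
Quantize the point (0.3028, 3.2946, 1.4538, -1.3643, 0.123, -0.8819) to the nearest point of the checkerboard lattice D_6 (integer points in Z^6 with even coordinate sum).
(0, 3, 1, -1, 0, -1)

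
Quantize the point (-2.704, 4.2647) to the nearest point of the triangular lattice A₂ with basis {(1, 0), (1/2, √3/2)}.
(-2.5, 4.33)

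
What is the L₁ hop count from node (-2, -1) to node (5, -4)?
10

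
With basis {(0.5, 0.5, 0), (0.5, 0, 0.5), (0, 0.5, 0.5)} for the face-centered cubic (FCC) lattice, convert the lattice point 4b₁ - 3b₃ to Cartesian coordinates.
(2, 0.5, -1.5)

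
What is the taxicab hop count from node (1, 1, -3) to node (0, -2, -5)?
6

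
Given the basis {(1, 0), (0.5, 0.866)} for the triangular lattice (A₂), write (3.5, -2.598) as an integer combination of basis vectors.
5b₁ - 3b₂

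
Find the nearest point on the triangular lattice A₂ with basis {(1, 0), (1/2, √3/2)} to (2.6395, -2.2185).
(2.5, -2.598)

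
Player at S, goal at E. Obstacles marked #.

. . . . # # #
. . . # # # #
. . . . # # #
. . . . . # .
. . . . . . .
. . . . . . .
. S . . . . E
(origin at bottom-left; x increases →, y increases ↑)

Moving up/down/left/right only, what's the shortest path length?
5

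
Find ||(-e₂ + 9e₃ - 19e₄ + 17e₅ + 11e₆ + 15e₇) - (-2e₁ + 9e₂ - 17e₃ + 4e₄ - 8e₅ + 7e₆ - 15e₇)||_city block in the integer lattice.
120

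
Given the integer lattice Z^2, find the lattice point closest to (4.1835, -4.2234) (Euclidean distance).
(4, -4)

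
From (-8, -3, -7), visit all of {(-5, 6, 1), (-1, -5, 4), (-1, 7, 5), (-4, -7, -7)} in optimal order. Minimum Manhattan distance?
46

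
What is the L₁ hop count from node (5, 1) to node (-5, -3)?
14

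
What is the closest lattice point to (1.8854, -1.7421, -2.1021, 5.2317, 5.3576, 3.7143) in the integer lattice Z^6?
(2, -2, -2, 5, 5, 4)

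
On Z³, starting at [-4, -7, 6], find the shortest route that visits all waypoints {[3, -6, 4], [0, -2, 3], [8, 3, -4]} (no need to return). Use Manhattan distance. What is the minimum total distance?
38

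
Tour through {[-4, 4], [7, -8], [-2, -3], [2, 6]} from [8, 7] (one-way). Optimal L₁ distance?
38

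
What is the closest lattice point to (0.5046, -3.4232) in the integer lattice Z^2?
(1, -3)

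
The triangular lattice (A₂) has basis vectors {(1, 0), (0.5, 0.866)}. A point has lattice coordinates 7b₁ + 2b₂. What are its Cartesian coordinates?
(8, 1.732)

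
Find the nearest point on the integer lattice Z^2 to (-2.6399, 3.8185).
(-3, 4)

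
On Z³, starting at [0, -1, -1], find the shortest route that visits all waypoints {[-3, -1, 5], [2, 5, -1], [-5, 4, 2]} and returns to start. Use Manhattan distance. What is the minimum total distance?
38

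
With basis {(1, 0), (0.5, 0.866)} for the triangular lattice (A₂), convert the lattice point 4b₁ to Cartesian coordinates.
(4, 0)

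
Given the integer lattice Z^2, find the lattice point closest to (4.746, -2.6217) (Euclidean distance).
(5, -3)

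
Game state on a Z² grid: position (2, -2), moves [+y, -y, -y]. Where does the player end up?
(2, -3)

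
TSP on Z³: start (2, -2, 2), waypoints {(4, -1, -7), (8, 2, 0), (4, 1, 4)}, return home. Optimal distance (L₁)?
42
(one optimal route: (2, -2, 2) → (4, -1, -7) → (8, 2, 0) → (4, 1, 4) → (2, -2, 2))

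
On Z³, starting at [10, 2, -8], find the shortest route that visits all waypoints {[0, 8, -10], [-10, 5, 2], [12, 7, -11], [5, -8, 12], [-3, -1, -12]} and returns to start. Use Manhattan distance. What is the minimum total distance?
138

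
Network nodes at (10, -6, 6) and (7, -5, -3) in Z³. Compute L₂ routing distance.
9.53939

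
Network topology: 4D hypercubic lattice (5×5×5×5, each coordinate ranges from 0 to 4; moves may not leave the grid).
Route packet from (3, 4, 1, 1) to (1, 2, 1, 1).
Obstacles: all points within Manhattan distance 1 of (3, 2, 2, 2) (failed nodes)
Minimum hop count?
4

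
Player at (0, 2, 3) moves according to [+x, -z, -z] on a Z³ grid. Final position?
(1, 2, 1)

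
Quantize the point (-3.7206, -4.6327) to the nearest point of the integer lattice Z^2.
(-4, -5)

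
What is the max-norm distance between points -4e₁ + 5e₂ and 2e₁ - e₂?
6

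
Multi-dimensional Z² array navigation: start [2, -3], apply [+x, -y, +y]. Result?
(3, -3)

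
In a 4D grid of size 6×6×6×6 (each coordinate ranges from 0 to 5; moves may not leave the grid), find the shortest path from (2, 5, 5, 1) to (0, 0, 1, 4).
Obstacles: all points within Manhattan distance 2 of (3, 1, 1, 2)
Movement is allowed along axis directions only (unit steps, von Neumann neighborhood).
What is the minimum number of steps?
14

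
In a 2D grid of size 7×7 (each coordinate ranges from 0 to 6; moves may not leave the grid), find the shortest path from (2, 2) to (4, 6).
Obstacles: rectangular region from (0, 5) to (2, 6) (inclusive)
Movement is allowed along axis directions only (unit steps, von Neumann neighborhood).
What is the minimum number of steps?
6
(one shortest path: (2, 2) → (3, 2) → (4, 2) → (4, 3) → (4, 4) → (4, 5) → (4, 6))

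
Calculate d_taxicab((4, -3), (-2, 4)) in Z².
13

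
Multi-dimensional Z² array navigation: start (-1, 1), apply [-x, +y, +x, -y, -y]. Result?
(-1, 0)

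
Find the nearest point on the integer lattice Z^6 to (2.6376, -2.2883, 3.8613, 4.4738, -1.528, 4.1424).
(3, -2, 4, 4, -2, 4)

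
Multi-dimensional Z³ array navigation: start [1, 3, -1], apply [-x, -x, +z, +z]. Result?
(-1, 3, 1)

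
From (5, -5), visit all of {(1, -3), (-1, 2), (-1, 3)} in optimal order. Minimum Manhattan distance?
14
(one optimal route: (5, -5) → (1, -3) → (-1, 2) → (-1, 3))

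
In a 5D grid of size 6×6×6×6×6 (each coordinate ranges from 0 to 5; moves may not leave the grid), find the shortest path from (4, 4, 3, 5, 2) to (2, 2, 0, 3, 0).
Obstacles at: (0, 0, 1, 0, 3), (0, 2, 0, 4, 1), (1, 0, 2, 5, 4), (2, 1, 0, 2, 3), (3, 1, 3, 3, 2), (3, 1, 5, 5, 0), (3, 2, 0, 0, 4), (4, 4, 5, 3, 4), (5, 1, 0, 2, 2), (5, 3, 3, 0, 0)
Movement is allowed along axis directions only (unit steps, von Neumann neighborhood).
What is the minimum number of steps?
11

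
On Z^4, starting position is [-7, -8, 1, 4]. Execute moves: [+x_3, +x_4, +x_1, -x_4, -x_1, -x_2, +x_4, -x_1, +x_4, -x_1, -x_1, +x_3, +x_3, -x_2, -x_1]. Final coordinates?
(-11, -10, 4, 6)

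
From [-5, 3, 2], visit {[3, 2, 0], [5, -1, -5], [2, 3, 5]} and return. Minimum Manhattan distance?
48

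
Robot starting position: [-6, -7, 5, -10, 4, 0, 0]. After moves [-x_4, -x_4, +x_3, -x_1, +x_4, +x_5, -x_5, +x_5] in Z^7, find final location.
(-7, -7, 6, -11, 5, 0, 0)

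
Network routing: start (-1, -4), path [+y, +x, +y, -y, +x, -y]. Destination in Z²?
(1, -4)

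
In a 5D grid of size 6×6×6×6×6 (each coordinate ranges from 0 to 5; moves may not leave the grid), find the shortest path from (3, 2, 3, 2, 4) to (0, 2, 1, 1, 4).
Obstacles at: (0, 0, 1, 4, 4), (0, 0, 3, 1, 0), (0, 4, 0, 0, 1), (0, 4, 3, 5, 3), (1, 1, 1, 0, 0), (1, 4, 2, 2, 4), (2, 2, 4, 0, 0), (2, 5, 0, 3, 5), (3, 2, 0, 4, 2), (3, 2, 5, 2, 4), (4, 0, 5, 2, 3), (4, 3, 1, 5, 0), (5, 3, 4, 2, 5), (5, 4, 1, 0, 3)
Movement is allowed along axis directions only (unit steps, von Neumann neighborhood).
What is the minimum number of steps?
6
(one shortest path: (3, 2, 3, 2, 4) → (2, 2, 3, 2, 4) → (1, 2, 3, 2, 4) → (0, 2, 3, 2, 4) → (0, 2, 2, 2, 4) → (0, 2, 1, 2, 4) → (0, 2, 1, 1, 4))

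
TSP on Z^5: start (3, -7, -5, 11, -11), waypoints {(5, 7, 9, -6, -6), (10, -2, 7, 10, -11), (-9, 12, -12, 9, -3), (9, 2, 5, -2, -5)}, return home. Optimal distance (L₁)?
174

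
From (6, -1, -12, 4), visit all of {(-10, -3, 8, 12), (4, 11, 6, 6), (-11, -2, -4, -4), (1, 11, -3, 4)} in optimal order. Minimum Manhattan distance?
106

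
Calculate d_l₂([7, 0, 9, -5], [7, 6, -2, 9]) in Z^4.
18.7883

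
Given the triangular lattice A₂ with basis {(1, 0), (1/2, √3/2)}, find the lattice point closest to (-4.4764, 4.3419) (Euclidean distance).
(-4.5, 4.33)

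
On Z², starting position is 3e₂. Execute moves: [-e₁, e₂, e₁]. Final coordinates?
(0, 4)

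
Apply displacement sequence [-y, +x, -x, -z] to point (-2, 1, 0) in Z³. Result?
(-2, 0, -1)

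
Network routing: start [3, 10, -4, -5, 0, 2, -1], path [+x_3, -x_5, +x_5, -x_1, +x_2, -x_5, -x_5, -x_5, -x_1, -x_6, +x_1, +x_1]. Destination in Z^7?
(3, 11, -3, -5, -3, 1, -1)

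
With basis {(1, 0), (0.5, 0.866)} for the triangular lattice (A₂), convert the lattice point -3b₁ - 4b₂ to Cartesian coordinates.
(-5, -3.464)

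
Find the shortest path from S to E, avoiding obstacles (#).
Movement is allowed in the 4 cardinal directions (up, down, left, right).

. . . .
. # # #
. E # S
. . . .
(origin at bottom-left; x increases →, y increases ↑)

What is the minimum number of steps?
4
(one shortest path: (3, 1) → (3, 0) → (2, 0) → (1, 0) → (1, 1))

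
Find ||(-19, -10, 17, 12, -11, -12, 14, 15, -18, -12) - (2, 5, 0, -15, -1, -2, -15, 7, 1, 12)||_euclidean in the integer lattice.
61.041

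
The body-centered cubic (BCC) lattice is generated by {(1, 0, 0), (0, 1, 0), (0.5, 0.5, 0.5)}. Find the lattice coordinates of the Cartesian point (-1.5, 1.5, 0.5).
-2b₁ + b₂ + b₃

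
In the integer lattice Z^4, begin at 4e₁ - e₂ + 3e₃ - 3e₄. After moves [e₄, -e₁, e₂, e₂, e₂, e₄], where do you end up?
(3, 2, 3, -1)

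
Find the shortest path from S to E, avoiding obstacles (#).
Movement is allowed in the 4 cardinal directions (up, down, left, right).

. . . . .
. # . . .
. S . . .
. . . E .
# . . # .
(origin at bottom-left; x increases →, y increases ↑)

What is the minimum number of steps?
3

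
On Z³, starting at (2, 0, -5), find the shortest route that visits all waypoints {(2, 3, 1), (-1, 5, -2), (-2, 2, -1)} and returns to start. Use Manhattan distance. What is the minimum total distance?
32
(one optimal route: (2, 0, -5) → (2, 3, 1) → (-1, 5, -2) → (-2, 2, -1) → (2, 0, -5))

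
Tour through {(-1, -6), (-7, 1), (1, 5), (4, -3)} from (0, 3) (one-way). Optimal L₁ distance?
35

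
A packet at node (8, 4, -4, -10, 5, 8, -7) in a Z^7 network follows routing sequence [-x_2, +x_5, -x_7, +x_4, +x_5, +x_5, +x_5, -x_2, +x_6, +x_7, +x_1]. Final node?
(9, 2, -4, -9, 9, 9, -7)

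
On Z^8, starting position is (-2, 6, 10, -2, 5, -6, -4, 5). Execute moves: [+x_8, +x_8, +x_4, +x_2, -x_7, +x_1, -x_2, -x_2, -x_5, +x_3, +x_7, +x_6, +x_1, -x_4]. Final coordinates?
(0, 5, 11, -2, 4, -5, -4, 7)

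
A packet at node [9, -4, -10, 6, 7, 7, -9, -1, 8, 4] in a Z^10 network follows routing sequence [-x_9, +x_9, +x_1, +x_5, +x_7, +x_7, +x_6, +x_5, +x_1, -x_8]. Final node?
(11, -4, -10, 6, 9, 8, -7, -2, 8, 4)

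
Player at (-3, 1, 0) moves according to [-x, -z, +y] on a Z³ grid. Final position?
(-4, 2, -1)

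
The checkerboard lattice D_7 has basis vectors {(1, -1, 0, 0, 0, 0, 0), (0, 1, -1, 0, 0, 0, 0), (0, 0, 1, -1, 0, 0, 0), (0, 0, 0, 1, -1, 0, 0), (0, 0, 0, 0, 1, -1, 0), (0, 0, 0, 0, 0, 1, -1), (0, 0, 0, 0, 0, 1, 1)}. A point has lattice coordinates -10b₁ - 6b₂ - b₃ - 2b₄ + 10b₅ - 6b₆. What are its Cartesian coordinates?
(-10, 4, 5, -1, 12, -16, 6)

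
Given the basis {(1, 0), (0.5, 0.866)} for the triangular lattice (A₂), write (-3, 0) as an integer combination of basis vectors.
-3b₁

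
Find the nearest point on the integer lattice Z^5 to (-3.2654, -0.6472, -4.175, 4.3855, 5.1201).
(-3, -1, -4, 4, 5)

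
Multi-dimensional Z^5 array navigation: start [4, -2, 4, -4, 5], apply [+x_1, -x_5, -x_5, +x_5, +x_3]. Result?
(5, -2, 5, -4, 4)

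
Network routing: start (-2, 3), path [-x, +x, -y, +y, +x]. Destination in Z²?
(-1, 3)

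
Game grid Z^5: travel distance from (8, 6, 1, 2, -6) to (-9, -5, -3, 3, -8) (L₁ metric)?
35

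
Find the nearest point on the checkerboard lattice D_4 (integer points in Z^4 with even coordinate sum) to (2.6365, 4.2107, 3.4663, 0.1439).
(3, 4, 3, 0)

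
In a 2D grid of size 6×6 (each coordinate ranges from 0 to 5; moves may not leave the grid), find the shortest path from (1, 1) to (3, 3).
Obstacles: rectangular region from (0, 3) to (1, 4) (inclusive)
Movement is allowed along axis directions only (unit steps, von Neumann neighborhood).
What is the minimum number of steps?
4
(one shortest path: (1, 1) → (2, 1) → (3, 1) → (3, 2) → (3, 3))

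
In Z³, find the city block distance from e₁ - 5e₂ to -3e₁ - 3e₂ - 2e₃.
8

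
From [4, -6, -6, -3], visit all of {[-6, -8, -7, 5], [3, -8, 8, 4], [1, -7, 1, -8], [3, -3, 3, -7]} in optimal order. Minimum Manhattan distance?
71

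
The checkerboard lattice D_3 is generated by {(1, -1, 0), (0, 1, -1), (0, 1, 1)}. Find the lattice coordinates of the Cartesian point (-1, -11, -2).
-b₁ - 5b₂ - 7b₃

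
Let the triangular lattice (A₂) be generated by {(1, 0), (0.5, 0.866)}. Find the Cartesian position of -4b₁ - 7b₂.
(-7.5, -6.062)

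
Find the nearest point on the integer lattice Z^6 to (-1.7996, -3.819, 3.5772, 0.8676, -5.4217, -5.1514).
(-2, -4, 4, 1, -5, -5)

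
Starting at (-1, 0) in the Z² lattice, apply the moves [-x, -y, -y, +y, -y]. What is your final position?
(-2, -2)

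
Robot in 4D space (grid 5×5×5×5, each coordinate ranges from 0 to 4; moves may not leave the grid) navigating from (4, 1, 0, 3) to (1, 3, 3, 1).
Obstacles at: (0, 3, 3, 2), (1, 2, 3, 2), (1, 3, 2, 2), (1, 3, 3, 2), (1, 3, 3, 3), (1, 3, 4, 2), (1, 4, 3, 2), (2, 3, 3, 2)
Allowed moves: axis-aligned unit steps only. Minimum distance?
10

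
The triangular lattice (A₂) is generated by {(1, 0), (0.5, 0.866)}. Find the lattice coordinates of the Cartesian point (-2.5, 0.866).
-3b₁ + b₂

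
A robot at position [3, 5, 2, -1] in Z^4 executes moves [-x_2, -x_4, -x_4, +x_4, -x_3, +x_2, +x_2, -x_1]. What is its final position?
(2, 6, 1, -2)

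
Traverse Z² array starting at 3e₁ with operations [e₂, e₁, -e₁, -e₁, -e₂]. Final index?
(2, 0)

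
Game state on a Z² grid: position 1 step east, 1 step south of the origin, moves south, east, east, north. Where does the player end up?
(3, -1)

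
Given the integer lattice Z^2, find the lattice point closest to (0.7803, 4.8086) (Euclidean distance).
(1, 5)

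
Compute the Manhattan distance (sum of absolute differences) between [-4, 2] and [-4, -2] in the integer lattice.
4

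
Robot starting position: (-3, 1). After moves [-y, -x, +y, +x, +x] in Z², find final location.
(-2, 1)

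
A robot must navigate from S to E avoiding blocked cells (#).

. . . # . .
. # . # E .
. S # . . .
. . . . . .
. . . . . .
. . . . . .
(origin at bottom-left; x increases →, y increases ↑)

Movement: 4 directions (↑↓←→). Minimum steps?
6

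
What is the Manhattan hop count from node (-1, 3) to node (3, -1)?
8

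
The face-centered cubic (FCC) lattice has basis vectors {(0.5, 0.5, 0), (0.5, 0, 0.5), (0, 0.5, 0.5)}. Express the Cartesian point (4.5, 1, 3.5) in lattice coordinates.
2b₁ + 7b₂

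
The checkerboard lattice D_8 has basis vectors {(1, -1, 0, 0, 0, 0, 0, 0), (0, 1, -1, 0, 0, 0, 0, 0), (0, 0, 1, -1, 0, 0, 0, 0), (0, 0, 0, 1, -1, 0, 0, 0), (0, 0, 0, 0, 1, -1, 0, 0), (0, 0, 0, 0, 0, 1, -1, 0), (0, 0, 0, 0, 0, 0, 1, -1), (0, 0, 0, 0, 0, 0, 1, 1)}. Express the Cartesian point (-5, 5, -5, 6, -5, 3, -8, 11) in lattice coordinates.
-5b₁ - 5b₃ + b₄ - 4b₅ - b₆ - 10b₇ + b₈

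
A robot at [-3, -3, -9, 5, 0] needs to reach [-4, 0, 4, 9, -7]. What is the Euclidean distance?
15.6205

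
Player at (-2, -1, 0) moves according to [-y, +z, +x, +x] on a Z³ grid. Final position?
(0, -2, 1)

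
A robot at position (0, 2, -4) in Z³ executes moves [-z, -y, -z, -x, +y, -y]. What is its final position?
(-1, 1, -6)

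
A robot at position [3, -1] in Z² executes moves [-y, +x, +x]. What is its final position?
(5, -2)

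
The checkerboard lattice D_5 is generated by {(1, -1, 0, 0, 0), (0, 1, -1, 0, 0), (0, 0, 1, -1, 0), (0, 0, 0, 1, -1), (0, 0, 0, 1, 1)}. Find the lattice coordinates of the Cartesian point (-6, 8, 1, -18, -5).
-6b₁ + 2b₂ + 3b₃ - 5b₄ - 10b₅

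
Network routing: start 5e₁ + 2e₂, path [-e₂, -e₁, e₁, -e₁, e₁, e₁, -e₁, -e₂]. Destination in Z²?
(5, 0)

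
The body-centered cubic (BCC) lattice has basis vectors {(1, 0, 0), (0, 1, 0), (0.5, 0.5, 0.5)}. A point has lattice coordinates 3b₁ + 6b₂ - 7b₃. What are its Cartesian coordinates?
(-0.5, 2.5, -3.5)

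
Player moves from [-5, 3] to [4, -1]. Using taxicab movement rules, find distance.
13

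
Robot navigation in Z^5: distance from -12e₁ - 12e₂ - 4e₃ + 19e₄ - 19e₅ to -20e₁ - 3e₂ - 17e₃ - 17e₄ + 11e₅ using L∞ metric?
36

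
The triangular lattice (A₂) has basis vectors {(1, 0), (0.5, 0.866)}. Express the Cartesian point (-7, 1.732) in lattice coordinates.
-8b₁ + 2b₂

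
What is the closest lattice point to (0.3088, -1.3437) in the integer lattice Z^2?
(0, -1)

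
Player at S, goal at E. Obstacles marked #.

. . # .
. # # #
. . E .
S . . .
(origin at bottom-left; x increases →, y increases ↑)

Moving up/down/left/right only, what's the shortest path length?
3
(one shortest path: (0, 0) → (1, 0) → (2, 0) → (2, 1))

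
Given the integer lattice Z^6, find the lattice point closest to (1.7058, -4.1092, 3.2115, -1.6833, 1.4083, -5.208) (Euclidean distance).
(2, -4, 3, -2, 1, -5)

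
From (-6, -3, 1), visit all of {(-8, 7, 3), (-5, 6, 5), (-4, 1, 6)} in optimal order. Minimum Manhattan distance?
24
(one optimal route: (-6, -3, 1) → (-4, 1, 6) → (-5, 6, 5) → (-8, 7, 3))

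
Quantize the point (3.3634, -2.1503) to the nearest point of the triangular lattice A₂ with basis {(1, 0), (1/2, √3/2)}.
(3.5, -2.598)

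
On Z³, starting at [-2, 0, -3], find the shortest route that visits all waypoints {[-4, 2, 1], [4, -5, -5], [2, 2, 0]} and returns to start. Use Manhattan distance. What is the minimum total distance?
42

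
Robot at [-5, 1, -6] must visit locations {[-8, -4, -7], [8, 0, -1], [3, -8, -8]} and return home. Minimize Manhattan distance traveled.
64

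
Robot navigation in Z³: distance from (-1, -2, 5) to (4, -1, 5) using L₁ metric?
6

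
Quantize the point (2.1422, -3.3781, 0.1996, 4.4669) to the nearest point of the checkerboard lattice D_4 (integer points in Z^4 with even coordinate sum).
(2, -3, 0, 5)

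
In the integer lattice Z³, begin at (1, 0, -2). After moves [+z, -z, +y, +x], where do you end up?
(2, 1, -2)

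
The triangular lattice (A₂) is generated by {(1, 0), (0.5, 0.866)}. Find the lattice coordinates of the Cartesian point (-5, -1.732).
-4b₁ - 2b₂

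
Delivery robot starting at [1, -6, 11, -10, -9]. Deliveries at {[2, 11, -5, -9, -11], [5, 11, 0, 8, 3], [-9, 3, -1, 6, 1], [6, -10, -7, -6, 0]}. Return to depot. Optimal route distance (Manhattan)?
190
(one optimal route: (1, -6, 11, -10, -9) → (2, 11, -5, -9, -11) → (5, 11, 0, 8, 3) → (-9, 3, -1, 6, 1) → (6, -10, -7, -6, 0) → (1, -6, 11, -10, -9))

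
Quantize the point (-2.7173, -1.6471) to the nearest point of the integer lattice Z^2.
(-3, -2)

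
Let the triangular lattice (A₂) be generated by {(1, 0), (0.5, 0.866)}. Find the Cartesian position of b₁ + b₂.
(1.5, 0.866)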